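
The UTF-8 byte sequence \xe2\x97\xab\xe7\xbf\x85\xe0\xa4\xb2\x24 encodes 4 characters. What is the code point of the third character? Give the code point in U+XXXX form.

Offset 0: leading byte 0xE2 = 11100010 → 3-byte char #1 = E2 97 AB.
Offset 3: leading byte 0xE7 = 11100111 → 3-byte char #2 = E7 BF 85.
Offset 6: leading byte 0xE0 = 11100000 → 3-byte char #3 = E0 A4 B2.
Leading byte 0xE0 = 11100000 matches 1110xxxx → 3-byte sequence.
Byte 1: 0xE0 = 11100000, payload 0000 (4 bits).
Byte 2: 0xA4 = 10100100 (10xxxxxx ✓), payload 100100.
Byte 3: 0xB2 = 10110010 (10xxxxxx ✓), payload 110010.
Concatenate: 0000100100110010 = 0x932 (16 bits → U+0932).

U+0932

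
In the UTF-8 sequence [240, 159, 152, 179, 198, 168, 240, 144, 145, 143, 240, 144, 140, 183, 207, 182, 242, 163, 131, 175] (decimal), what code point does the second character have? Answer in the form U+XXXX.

Offset 0: leading byte 0xF0 = 11110000 → 4-byte char #1 = F0 9F 98 B3.
Offset 4: leading byte 0xC6 = 11000110 → 2-byte char #2 = C6 A8.
Leading byte 0xC6 = 11000110 matches 110xxxxx → 2-byte sequence.
Byte 1: 0xC6 = 11000110, payload 00110 (5 bits).
Byte 2: 0xA8 = 10101000 (10xxxxxx ✓), payload 101000.
Concatenate: 00110101000 = 0x1A8 (11 bits → U+01A8).

U+01A8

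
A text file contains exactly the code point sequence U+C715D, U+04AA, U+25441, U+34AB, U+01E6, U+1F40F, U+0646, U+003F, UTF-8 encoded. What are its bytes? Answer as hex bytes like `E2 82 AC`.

U+C715D: 4-byte form → F3 87 85 9D.
U+04AA: 2-byte form → D2 AA.
U+25441: 4-byte form → F0 A5 91 81.
U+34AB: 3-byte form → E3 92 AB.
U+01E6: 2-byte form → C7 A6.
U+1F40F: 4-byte form → F0 9F 90 8F.
U+0646: 2-byte form → D9 86.
U+003F: 1-byte form → 3F.
Concatenated (22 bytes): F3 87 85 9D D2 AA F0 A5 91 81 E3 92 AB C7 A6 F0 9F 90 8F D9 86 3F.

F3 87 85 9D D2 AA F0 A5 91 81 E3 92 AB C7 A6 F0 9F 90 8F D9 86 3F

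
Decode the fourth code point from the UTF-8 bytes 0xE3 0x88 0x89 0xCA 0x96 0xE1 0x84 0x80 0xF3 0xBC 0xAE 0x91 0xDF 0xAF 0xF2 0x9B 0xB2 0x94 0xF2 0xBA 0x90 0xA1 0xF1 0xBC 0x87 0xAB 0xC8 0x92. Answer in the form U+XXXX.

U+FCB91

Offset 0: leading byte 0xE3 = 11100011 → 3-byte char #1 = E3 88 89.
Offset 3: leading byte 0xCA = 11001010 → 2-byte char #2 = CA 96.
Offset 5: leading byte 0xE1 = 11100001 → 3-byte char #3 = E1 84 80.
Offset 8: leading byte 0xF3 = 11110011 → 4-byte char #4 = F3 BC AE 91.
Leading byte 0xF3 = 11110011 matches 11110xxx → 4-byte sequence.
Byte 1: 0xF3 = 11110011, payload 011 (3 bits).
Byte 2: 0xBC = 10111100 (10xxxxxx ✓), payload 111100.
Byte 3: 0xAE = 10101110 (10xxxxxx ✓), payload 101110.
Byte 4: 0x91 = 10010001 (10xxxxxx ✓), payload 010001.
Concatenate: 011111100101110010001 = 0xFCB91 (21 bits → U+FCB91).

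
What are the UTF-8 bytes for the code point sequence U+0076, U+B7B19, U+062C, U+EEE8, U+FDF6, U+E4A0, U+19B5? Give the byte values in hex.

76 F2 B7 AC 99 D8 AC EE BB A8 EF B7 B6 EE 92 A0 E1 A6 B5

U+0076: 1-byte form → 76.
U+B7B19: 4-byte form → F2 B7 AC 99.
U+062C: 2-byte form → D8 AC.
U+EEE8: 3-byte form → EE BB A8.
U+FDF6: 3-byte form → EF B7 B6.
U+E4A0: 3-byte form → EE 92 A0.
U+19B5: 3-byte form → E1 A6 B5.
Concatenated (19 bytes): 76 F2 B7 AC 99 D8 AC EE BB A8 EF B7 B6 EE 92 A0 E1 A6 B5.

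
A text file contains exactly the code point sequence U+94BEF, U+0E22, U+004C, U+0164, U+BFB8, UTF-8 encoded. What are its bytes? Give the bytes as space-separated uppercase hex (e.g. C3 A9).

U+94BEF: 4-byte form → F2 94 AF AF.
U+0E22: 3-byte form → E0 B8 A2.
U+004C: 1-byte form → 4C.
U+0164: 2-byte form → C5 A4.
U+BFB8: 3-byte form → EB BE B8.
Concatenated (13 bytes): F2 94 AF AF E0 B8 A2 4C C5 A4 EB BE B8.

F2 94 AF AF E0 B8 A2 4C C5 A4 EB BE B8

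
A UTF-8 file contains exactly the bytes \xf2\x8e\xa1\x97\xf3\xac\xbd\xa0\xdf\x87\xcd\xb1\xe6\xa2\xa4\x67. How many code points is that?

6

Byte at offset 0: 0xF2 = 11110010 → 4-byte char (#1). Advance 4.
Byte at offset 4: 0xF3 = 11110011 → 4-byte char (#2). Advance 4.
Byte at offset 8: 0xDF = 11011111 → 2-byte char (#3). Advance 2.
Byte at offset 10: 0xCD = 11001101 → 2-byte char (#4). Advance 2.
Byte at offset 12: 0xE6 = 11100110 → 3-byte char (#5). Advance 3.
Byte at offset 15: 0x67 = 01100111 → 1-byte char (#6). Advance 1.
Reached end at offset 16 after 6 code points.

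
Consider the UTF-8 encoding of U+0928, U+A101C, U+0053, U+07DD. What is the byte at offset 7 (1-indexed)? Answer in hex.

1-indexed offset 7 is 0-indexed offset 6.
U+0928 → 3-byte form E0 A4 A8 at offsets 0–2.
U+A101C → 4-byte form F2 A1 80 9C at offsets 3–6.
Offset 6 falls in char 2's range; it's byte 4 of F2 A1 80 9C = 0x9C.

0x9C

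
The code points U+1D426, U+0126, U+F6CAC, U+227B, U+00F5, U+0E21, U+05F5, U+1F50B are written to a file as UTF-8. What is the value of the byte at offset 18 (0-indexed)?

U+1D426 → 4-byte form F0 9D 90 A6 at offsets 0–3.
U+0126 → 2-byte form C4 A6 at offsets 4–5.
U+F6CAC → 4-byte form F3 B6 B2 AC at offsets 6–9.
U+227B → 3-byte form E2 89 BB at offsets 10–12.
U+00F5 → 2-byte form C3 B5 at offsets 13–14.
U+0E21 → 3-byte form E0 B8 A1 at offsets 15–17.
U+05F5 → 2-byte form D7 B5 at offsets 18–19.
Offset 18 falls in char 7's range; it's byte 1 of D7 B5 = 0xD7.

0xD7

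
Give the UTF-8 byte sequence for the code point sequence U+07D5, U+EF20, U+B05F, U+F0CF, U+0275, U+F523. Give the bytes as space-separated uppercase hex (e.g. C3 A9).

U+07D5: 2-byte form → DF 95.
U+EF20: 3-byte form → EE BC A0.
U+B05F: 3-byte form → EB 81 9F.
U+F0CF: 3-byte form → EF 83 8F.
U+0275: 2-byte form → C9 B5.
U+F523: 3-byte form → EF 94 A3.
Concatenated (16 bytes): DF 95 EE BC A0 EB 81 9F EF 83 8F C9 B5 EF 94 A3.

DF 95 EE BC A0 EB 81 9F EF 83 8F C9 B5 EF 94 A3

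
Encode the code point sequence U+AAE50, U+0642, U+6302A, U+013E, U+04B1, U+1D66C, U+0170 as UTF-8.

F2 AA B9 90 D9 82 F1 A3 80 AA C4 BE D2 B1 F0 9D 99 AC C5 B0

U+AAE50: 4-byte form → F2 AA B9 90.
U+0642: 2-byte form → D9 82.
U+6302A: 4-byte form → F1 A3 80 AA.
U+013E: 2-byte form → C4 BE.
U+04B1: 2-byte form → D2 B1.
U+1D66C: 4-byte form → F0 9D 99 AC.
U+0170: 2-byte form → C5 B0.
Concatenated (20 bytes): F2 AA B9 90 D9 82 F1 A3 80 AA C4 BE D2 B1 F0 9D 99 AC C5 B0.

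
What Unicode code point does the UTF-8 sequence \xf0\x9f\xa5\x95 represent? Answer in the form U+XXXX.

Leading byte 0xF0 = 11110000 matches 11110xxx → 4-byte sequence.
Byte 1: 0xF0 = 11110000, payload 000 (3 bits).
Byte 2: 0x9F = 10011111 (10xxxxxx ✓), payload 011111.
Byte 3: 0xA5 = 10100101 (10xxxxxx ✓), payload 100101.
Byte 4: 0x95 = 10010101 (10xxxxxx ✓), payload 010101.
Concatenate: 000011111100101010101 = 0x1F955 (21 bits → U+1F955).

U+1F955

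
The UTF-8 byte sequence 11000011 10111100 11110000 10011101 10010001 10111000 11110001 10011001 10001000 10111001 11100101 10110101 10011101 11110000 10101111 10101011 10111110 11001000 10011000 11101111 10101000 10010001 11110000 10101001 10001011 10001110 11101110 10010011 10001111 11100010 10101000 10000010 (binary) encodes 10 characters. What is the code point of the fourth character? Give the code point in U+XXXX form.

U+5D5D

Offset 0: leading byte 0xC3 = 11000011 → 2-byte char #1 = C3 BC.
Offset 2: leading byte 0xF0 = 11110000 → 4-byte char #2 = F0 9D 91 B8.
Offset 6: leading byte 0xF1 = 11110001 → 4-byte char #3 = F1 99 88 B9.
Offset 10: leading byte 0xE5 = 11100101 → 3-byte char #4 = E5 B5 9D.
Leading byte 0xE5 = 11100101 matches 1110xxxx → 3-byte sequence.
Byte 1: 0xE5 = 11100101, payload 0101 (4 bits).
Byte 2: 0xB5 = 10110101 (10xxxxxx ✓), payload 110101.
Byte 3: 0x9D = 10011101 (10xxxxxx ✓), payload 011101.
Concatenate: 0101110101011101 = 0x5D5D (16 bits → U+5D5D).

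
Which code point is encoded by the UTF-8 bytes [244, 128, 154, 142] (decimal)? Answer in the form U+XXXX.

Leading byte 0xF4 = 11110100 matches 11110xxx → 4-byte sequence.
Byte 1: 0xF4 = 11110100, payload 100 (3 bits).
Byte 2: 0x80 = 10000000 (10xxxxxx ✓), payload 000000.
Byte 3: 0x9A = 10011010 (10xxxxxx ✓), payload 011010.
Byte 4: 0x8E = 10001110 (10xxxxxx ✓), payload 001110.
Concatenate: 100000000011010001110 = 0x10068E (21 bits → U+10068E).

U+10068E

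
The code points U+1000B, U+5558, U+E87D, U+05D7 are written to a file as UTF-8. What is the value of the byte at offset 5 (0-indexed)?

U+1000B → 4-byte form F0 90 80 8B at offsets 0–3.
U+5558 → 3-byte form E5 95 98 at offsets 4–6.
Offset 5 falls in char 2's range; it's byte 2 of E5 95 98 = 0x95.

0x95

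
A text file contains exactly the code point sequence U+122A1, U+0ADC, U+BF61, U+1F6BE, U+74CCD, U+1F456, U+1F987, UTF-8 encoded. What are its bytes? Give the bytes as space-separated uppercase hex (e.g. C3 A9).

U+122A1: 4-byte form → F0 92 8A A1.
U+0ADC: 3-byte form → E0 AB 9C.
U+BF61: 3-byte form → EB BD A1.
U+1F6BE: 4-byte form → F0 9F 9A BE.
U+74CCD: 4-byte form → F1 B4 B3 8D.
U+1F456: 4-byte form → F0 9F 91 96.
U+1F987: 4-byte form → F0 9F A6 87.
Concatenated (26 bytes): F0 92 8A A1 E0 AB 9C EB BD A1 F0 9F 9A BE F1 B4 B3 8D F0 9F 91 96 F0 9F A6 87.

F0 92 8A A1 E0 AB 9C EB BD A1 F0 9F 9A BE F1 B4 B3 8D F0 9F 91 96 F0 9F A6 87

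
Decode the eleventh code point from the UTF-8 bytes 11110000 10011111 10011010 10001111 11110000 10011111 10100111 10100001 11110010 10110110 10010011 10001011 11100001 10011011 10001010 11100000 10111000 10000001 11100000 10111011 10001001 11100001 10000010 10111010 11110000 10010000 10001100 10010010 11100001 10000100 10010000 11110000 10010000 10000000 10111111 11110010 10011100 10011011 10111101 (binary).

U+9C6FD

Offset 0: leading byte 0xF0 = 11110000 → 4-byte char #1 = F0 9F 9A 8F.
Offset 4: leading byte 0xF0 = 11110000 → 4-byte char #2 = F0 9F A7 A1.
Offset 8: leading byte 0xF2 = 11110010 → 4-byte char #3 = F2 B6 93 8B.
Offset 12: leading byte 0xE1 = 11100001 → 3-byte char #4 = E1 9B 8A.
Offset 15: leading byte 0xE0 = 11100000 → 3-byte char #5 = E0 B8 81.
Offset 18: leading byte 0xE0 = 11100000 → 3-byte char #6 = E0 BB 89.
Offset 21: leading byte 0xE1 = 11100001 → 3-byte char #7 = E1 82 BA.
Offset 24: leading byte 0xF0 = 11110000 → 4-byte char #8 = F0 90 8C 92.
Offset 28: leading byte 0xE1 = 11100001 → 3-byte char #9 = E1 84 90.
Offset 31: leading byte 0xF0 = 11110000 → 4-byte char #10 = F0 90 80 BF.
Offset 35: leading byte 0xF2 = 11110010 → 4-byte char #11 = F2 9C 9B BD.
Leading byte 0xF2 = 11110010 matches 11110xxx → 4-byte sequence.
Byte 1: 0xF2 = 11110010, payload 010 (3 bits).
Byte 2: 0x9C = 10011100 (10xxxxxx ✓), payload 011100.
Byte 3: 0x9B = 10011011 (10xxxxxx ✓), payload 011011.
Byte 4: 0xBD = 10111101 (10xxxxxx ✓), payload 111101.
Concatenate: 010011100011011111101 = 0x9C6FD (21 bits → U+9C6FD).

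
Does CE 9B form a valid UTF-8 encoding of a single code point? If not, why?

valid

Leading byte 0xCE = 11001110 → 2-byte form.
Continuation bytes 0x9B=10011011 all match 10xxxxxx.
Decoded value 0x39B is ≥ 0x80 (shortest form) and not a surrogate.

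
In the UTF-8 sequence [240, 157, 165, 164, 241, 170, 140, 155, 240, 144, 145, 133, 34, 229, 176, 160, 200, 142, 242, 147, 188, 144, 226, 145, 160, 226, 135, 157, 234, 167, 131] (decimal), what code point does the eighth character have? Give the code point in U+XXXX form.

U+2460

Offset 0: leading byte 0xF0 = 11110000 → 4-byte char #1 = F0 9D A5 A4.
Offset 4: leading byte 0xF1 = 11110001 → 4-byte char #2 = F1 AA 8C 9B.
Offset 8: leading byte 0xF0 = 11110000 → 4-byte char #3 = F0 90 91 85.
Offset 12: leading byte 0x22 = 00100010 → 1-byte char #4 = 22.
Offset 13: leading byte 0xE5 = 11100101 → 3-byte char #5 = E5 B0 A0.
Offset 16: leading byte 0xC8 = 11001000 → 2-byte char #6 = C8 8E.
Offset 18: leading byte 0xF2 = 11110010 → 4-byte char #7 = F2 93 BC 90.
Offset 22: leading byte 0xE2 = 11100010 → 3-byte char #8 = E2 91 A0.
Leading byte 0xE2 = 11100010 matches 1110xxxx → 3-byte sequence.
Byte 1: 0xE2 = 11100010, payload 0010 (4 bits).
Byte 2: 0x91 = 10010001 (10xxxxxx ✓), payload 010001.
Byte 3: 0xA0 = 10100000 (10xxxxxx ✓), payload 100000.
Concatenate: 0010010001100000 = 0x2460 (16 bits → U+2460).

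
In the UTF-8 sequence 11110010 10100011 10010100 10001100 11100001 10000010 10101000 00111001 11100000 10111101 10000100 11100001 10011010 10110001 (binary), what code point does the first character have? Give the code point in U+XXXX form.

Offset 0: leading byte 0xF2 = 11110010 → 4-byte char #1 = F2 A3 94 8C.
Leading byte 0xF2 = 11110010 matches 11110xxx → 4-byte sequence.
Byte 1: 0xF2 = 11110010, payload 010 (3 bits).
Byte 2: 0xA3 = 10100011 (10xxxxxx ✓), payload 100011.
Byte 3: 0x94 = 10010100 (10xxxxxx ✓), payload 010100.
Byte 4: 0x8C = 10001100 (10xxxxxx ✓), payload 001100.
Concatenate: 010100011010100001100 = 0xA350C (21 bits → U+A350C).

U+A350C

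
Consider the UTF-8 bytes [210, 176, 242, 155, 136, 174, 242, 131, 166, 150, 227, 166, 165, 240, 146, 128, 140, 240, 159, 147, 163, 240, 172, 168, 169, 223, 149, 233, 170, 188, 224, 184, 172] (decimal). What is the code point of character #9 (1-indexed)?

U+9ABC

Offset 0: leading byte 0xD2 = 11010010 → 2-byte char #1 = D2 B0.
Offset 2: leading byte 0xF2 = 11110010 → 4-byte char #2 = F2 9B 88 AE.
Offset 6: leading byte 0xF2 = 11110010 → 4-byte char #3 = F2 83 A6 96.
Offset 10: leading byte 0xE3 = 11100011 → 3-byte char #4 = E3 A6 A5.
Offset 13: leading byte 0xF0 = 11110000 → 4-byte char #5 = F0 92 80 8C.
Offset 17: leading byte 0xF0 = 11110000 → 4-byte char #6 = F0 9F 93 A3.
Offset 21: leading byte 0xF0 = 11110000 → 4-byte char #7 = F0 AC A8 A9.
Offset 25: leading byte 0xDF = 11011111 → 2-byte char #8 = DF 95.
Offset 27: leading byte 0xE9 = 11101001 → 3-byte char #9 = E9 AA BC.
Leading byte 0xE9 = 11101001 matches 1110xxxx → 3-byte sequence.
Byte 1: 0xE9 = 11101001, payload 1001 (4 bits).
Byte 2: 0xAA = 10101010 (10xxxxxx ✓), payload 101010.
Byte 3: 0xBC = 10111100 (10xxxxxx ✓), payload 111100.
Concatenate: 1001101010111100 = 0x9ABC (16 bits → U+9ABC).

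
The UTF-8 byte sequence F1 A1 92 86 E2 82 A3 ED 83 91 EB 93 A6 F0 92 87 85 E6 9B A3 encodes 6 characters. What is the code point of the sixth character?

Offset 0: leading byte 0xF1 = 11110001 → 4-byte char #1 = F1 A1 92 86.
Offset 4: leading byte 0xE2 = 11100010 → 3-byte char #2 = E2 82 A3.
Offset 7: leading byte 0xED = 11101101 → 3-byte char #3 = ED 83 91.
Offset 10: leading byte 0xEB = 11101011 → 3-byte char #4 = EB 93 A6.
Offset 13: leading byte 0xF0 = 11110000 → 4-byte char #5 = F0 92 87 85.
Offset 17: leading byte 0xE6 = 11100110 → 3-byte char #6 = E6 9B A3.
Leading byte 0xE6 = 11100110 matches 1110xxxx → 3-byte sequence.
Byte 1: 0xE6 = 11100110, payload 0110 (4 bits).
Byte 2: 0x9B = 10011011 (10xxxxxx ✓), payload 011011.
Byte 3: 0xA3 = 10100011 (10xxxxxx ✓), payload 100011.
Concatenate: 0110011011100011 = 0x66E3 (16 bits → U+66E3).

U+66E3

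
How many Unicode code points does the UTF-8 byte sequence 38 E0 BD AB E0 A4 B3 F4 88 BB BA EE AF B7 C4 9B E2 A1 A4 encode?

7

Byte at offset 0: 0x38 = 00111000 → 1-byte char (#1). Advance 1.
Byte at offset 1: 0xE0 = 11100000 → 3-byte char (#2). Advance 3.
Byte at offset 4: 0xE0 = 11100000 → 3-byte char (#3). Advance 3.
Byte at offset 7: 0xF4 = 11110100 → 4-byte char (#4). Advance 4.
Byte at offset 11: 0xEE = 11101110 → 3-byte char (#5). Advance 3.
Byte at offset 14: 0xC4 = 11000100 → 2-byte char (#6). Advance 2.
Byte at offset 16: 0xE2 = 11100010 → 3-byte char (#7). Advance 3.
Reached end at offset 19 after 7 code points.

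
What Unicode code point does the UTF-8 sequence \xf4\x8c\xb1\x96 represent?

U+10CC56

Leading byte 0xF4 = 11110100 matches 11110xxx → 4-byte sequence.
Byte 1: 0xF4 = 11110100, payload 100 (3 bits).
Byte 2: 0x8C = 10001100 (10xxxxxx ✓), payload 001100.
Byte 3: 0xB1 = 10110001 (10xxxxxx ✓), payload 110001.
Byte 4: 0x96 = 10010110 (10xxxxxx ✓), payload 010110.
Concatenate: 100001100110001010110 = 0x10CC56 (21 bits → U+10CC56).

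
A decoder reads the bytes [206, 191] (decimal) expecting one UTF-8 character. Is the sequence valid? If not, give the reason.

Leading byte 0xCE = 11001110 → 2-byte form.
Continuation bytes 0xBF=10111111 all match 10xxxxxx.
Decoded value 0x3BF is ≥ 0x80 (shortest form) and not a surrogate.

valid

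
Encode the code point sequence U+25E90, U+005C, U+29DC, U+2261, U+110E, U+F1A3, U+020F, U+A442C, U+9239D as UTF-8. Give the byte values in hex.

U+25E90: 4-byte form → F0 A5 BA 90.
U+005C: 1-byte form → 5C.
U+29DC: 3-byte form → E2 A7 9C.
U+2261: 3-byte form → E2 89 A1.
U+110E: 3-byte form → E1 84 8E.
U+F1A3: 3-byte form → EF 86 A3.
U+020F: 2-byte form → C8 8F.
U+A442C: 4-byte form → F2 A4 90 AC.
U+9239D: 4-byte form → F2 92 8E 9D.
Concatenated (27 bytes): F0 A5 BA 90 5C E2 A7 9C E2 89 A1 E1 84 8E EF 86 A3 C8 8F F2 A4 90 AC F2 92 8E 9D.

F0 A5 BA 90 5C E2 A7 9C E2 89 A1 E1 84 8E EF 86 A3 C8 8F F2 A4 90 AC F2 92 8E 9D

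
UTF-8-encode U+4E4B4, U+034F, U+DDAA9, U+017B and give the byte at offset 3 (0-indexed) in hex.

U+4E4B4 → 4-byte form F1 8E 92 B4 at offsets 0–3.
Offset 3 falls in char 1's range; it's byte 4 of F1 8E 92 B4 = 0xB4.

0xB4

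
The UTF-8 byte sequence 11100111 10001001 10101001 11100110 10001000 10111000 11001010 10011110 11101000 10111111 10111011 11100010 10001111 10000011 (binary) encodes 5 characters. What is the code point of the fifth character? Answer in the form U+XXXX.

Offset 0: leading byte 0xE7 = 11100111 → 3-byte char #1 = E7 89 A9.
Offset 3: leading byte 0xE6 = 11100110 → 3-byte char #2 = E6 88 B8.
Offset 6: leading byte 0xCA = 11001010 → 2-byte char #3 = CA 9E.
Offset 8: leading byte 0xE8 = 11101000 → 3-byte char #4 = E8 BF BB.
Offset 11: leading byte 0xE2 = 11100010 → 3-byte char #5 = E2 8F 83.
Leading byte 0xE2 = 11100010 matches 1110xxxx → 3-byte sequence.
Byte 1: 0xE2 = 11100010, payload 0010 (4 bits).
Byte 2: 0x8F = 10001111 (10xxxxxx ✓), payload 001111.
Byte 3: 0x83 = 10000011 (10xxxxxx ✓), payload 000011.
Concatenate: 0010001111000011 = 0x23C3 (16 bits → U+23C3).

U+23C3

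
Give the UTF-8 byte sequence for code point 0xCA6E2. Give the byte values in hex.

U+CA6E2 = 0xCA6E2 = 829154 decimal. In range U+10000–U+10FFFF → 4-byte form: 11110xxx 10xxxxxx 10xxxxxx 10xxxxxx.
Binary (21 bits): 011001010011011100010.
Split 3+6+6+6: 011 | 001010 | 011011 | 100010.
Byte 1: 11110011 = 0xF3.
Byte 2: 10001010 = 0x8A.
Byte 3: 10011011 = 0x9B.
Byte 4: 10100010 = 0xA2.

F3 8A 9B A2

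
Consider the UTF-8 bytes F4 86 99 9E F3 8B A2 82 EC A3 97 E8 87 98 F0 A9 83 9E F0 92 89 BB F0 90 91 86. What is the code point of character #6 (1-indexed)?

U+1227B

Offset 0: leading byte 0xF4 = 11110100 → 4-byte char #1 = F4 86 99 9E.
Offset 4: leading byte 0xF3 = 11110011 → 4-byte char #2 = F3 8B A2 82.
Offset 8: leading byte 0xEC = 11101100 → 3-byte char #3 = EC A3 97.
Offset 11: leading byte 0xE8 = 11101000 → 3-byte char #4 = E8 87 98.
Offset 14: leading byte 0xF0 = 11110000 → 4-byte char #5 = F0 A9 83 9E.
Offset 18: leading byte 0xF0 = 11110000 → 4-byte char #6 = F0 92 89 BB.
Leading byte 0xF0 = 11110000 matches 11110xxx → 4-byte sequence.
Byte 1: 0xF0 = 11110000, payload 000 (3 bits).
Byte 2: 0x92 = 10010010 (10xxxxxx ✓), payload 010010.
Byte 3: 0x89 = 10001001 (10xxxxxx ✓), payload 001001.
Byte 4: 0xBB = 10111011 (10xxxxxx ✓), payload 111011.
Concatenate: 000010010001001111011 = 0x1227B (21 bits → U+1227B).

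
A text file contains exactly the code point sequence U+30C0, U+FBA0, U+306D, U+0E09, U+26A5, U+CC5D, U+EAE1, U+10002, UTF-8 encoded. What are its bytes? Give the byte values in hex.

E3 83 80 EF AE A0 E3 81 AD E0 B8 89 E2 9A A5 EC B1 9D EE AB A1 F0 90 80 82

U+30C0: 3-byte form → E3 83 80.
U+FBA0: 3-byte form → EF AE A0.
U+306D: 3-byte form → E3 81 AD.
U+0E09: 3-byte form → E0 B8 89.
U+26A5: 3-byte form → E2 9A A5.
U+CC5D: 3-byte form → EC B1 9D.
U+EAE1: 3-byte form → EE AB A1.
U+10002: 4-byte form → F0 90 80 82.
Concatenated (25 bytes): E3 83 80 EF AE A0 E3 81 AD E0 B8 89 E2 9A A5 EC B1 9D EE AB A1 F0 90 80 82.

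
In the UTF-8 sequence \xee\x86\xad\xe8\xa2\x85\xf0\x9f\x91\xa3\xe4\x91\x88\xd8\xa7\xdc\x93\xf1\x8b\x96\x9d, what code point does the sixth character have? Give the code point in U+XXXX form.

U+0713

Offset 0: leading byte 0xEE = 11101110 → 3-byte char #1 = EE 86 AD.
Offset 3: leading byte 0xE8 = 11101000 → 3-byte char #2 = E8 A2 85.
Offset 6: leading byte 0xF0 = 11110000 → 4-byte char #3 = F0 9F 91 A3.
Offset 10: leading byte 0xE4 = 11100100 → 3-byte char #4 = E4 91 88.
Offset 13: leading byte 0xD8 = 11011000 → 2-byte char #5 = D8 A7.
Offset 15: leading byte 0xDC = 11011100 → 2-byte char #6 = DC 93.
Leading byte 0xDC = 11011100 matches 110xxxxx → 2-byte sequence.
Byte 1: 0xDC = 11011100, payload 11100 (5 bits).
Byte 2: 0x93 = 10010011 (10xxxxxx ✓), payload 010011.
Concatenate: 11100010011 = 0x713 (11 bits → U+0713).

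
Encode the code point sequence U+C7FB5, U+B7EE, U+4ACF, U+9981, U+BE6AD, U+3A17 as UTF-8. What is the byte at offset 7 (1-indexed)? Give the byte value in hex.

1-indexed offset 7 is 0-indexed offset 6.
U+C7FB5 → 4-byte form F3 87 BE B5 at offsets 0–3.
U+B7EE → 3-byte form EB 9F AE at offsets 4–6.
Offset 6 falls in char 2's range; it's byte 3 of EB 9F AE = 0xAE.

0xAE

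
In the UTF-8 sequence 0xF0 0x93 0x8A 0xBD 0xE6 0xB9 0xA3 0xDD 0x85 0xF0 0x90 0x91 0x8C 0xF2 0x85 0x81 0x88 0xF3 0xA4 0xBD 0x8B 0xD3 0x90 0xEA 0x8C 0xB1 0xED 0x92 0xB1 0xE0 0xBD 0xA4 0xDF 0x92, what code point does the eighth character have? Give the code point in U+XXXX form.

Offset 0: leading byte 0xF0 = 11110000 → 4-byte char #1 = F0 93 8A BD.
Offset 4: leading byte 0xE6 = 11100110 → 3-byte char #2 = E6 B9 A3.
Offset 7: leading byte 0xDD = 11011101 → 2-byte char #3 = DD 85.
Offset 9: leading byte 0xF0 = 11110000 → 4-byte char #4 = F0 90 91 8C.
Offset 13: leading byte 0xF2 = 11110010 → 4-byte char #5 = F2 85 81 88.
Offset 17: leading byte 0xF3 = 11110011 → 4-byte char #6 = F3 A4 BD 8B.
Offset 21: leading byte 0xD3 = 11010011 → 2-byte char #7 = D3 90.
Offset 23: leading byte 0xEA = 11101010 → 3-byte char #8 = EA 8C B1.
Leading byte 0xEA = 11101010 matches 1110xxxx → 3-byte sequence.
Byte 1: 0xEA = 11101010, payload 1010 (4 bits).
Byte 2: 0x8C = 10001100 (10xxxxxx ✓), payload 001100.
Byte 3: 0xB1 = 10110001 (10xxxxxx ✓), payload 110001.
Concatenate: 1010001100110001 = 0xA331 (16 bits → U+A331).

U+A331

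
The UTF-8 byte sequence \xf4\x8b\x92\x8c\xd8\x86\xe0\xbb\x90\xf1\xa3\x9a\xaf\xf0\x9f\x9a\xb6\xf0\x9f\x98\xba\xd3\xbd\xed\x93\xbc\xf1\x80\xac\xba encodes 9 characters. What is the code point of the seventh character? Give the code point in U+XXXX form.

U+04FD

Offset 0: leading byte 0xF4 = 11110100 → 4-byte char #1 = F4 8B 92 8C.
Offset 4: leading byte 0xD8 = 11011000 → 2-byte char #2 = D8 86.
Offset 6: leading byte 0xE0 = 11100000 → 3-byte char #3 = E0 BB 90.
Offset 9: leading byte 0xF1 = 11110001 → 4-byte char #4 = F1 A3 9A AF.
Offset 13: leading byte 0xF0 = 11110000 → 4-byte char #5 = F0 9F 9A B6.
Offset 17: leading byte 0xF0 = 11110000 → 4-byte char #6 = F0 9F 98 BA.
Offset 21: leading byte 0xD3 = 11010011 → 2-byte char #7 = D3 BD.
Leading byte 0xD3 = 11010011 matches 110xxxxx → 2-byte sequence.
Byte 1: 0xD3 = 11010011, payload 10011 (5 bits).
Byte 2: 0xBD = 10111101 (10xxxxxx ✓), payload 111101.
Concatenate: 10011111101 = 0x4FD (11 bits → U+04FD).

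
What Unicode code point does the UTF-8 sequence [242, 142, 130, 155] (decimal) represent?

U+8E09B

Leading byte 0xF2 = 11110010 matches 11110xxx → 4-byte sequence.
Byte 1: 0xF2 = 11110010, payload 010 (3 bits).
Byte 2: 0x8E = 10001110 (10xxxxxx ✓), payload 001110.
Byte 3: 0x82 = 10000010 (10xxxxxx ✓), payload 000010.
Byte 4: 0x9B = 10011011 (10xxxxxx ✓), payload 011011.
Concatenate: 010001110000010011011 = 0x8E09B (21 bits → U+8E09B).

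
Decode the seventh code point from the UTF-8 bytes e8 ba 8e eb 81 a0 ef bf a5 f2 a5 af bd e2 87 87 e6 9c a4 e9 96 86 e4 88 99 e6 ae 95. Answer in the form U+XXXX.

Offset 0: leading byte 0xE8 = 11101000 → 3-byte char #1 = E8 BA 8E.
Offset 3: leading byte 0xEB = 11101011 → 3-byte char #2 = EB 81 A0.
Offset 6: leading byte 0xEF = 11101111 → 3-byte char #3 = EF BF A5.
Offset 9: leading byte 0xF2 = 11110010 → 4-byte char #4 = F2 A5 AF BD.
Offset 13: leading byte 0xE2 = 11100010 → 3-byte char #5 = E2 87 87.
Offset 16: leading byte 0xE6 = 11100110 → 3-byte char #6 = E6 9C A4.
Offset 19: leading byte 0xE9 = 11101001 → 3-byte char #7 = E9 96 86.
Leading byte 0xE9 = 11101001 matches 1110xxxx → 3-byte sequence.
Byte 1: 0xE9 = 11101001, payload 1001 (4 bits).
Byte 2: 0x96 = 10010110 (10xxxxxx ✓), payload 010110.
Byte 3: 0x86 = 10000110 (10xxxxxx ✓), payload 000110.
Concatenate: 1001010110000110 = 0x9586 (16 bits → U+9586).

U+9586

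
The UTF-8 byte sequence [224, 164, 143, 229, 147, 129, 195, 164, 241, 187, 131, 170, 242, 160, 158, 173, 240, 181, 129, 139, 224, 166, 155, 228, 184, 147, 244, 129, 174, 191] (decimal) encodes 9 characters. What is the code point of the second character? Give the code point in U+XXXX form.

U+54C1

Offset 0: leading byte 0xE0 = 11100000 → 3-byte char #1 = E0 A4 8F.
Offset 3: leading byte 0xE5 = 11100101 → 3-byte char #2 = E5 93 81.
Leading byte 0xE5 = 11100101 matches 1110xxxx → 3-byte sequence.
Byte 1: 0xE5 = 11100101, payload 0101 (4 bits).
Byte 2: 0x93 = 10010011 (10xxxxxx ✓), payload 010011.
Byte 3: 0x81 = 10000001 (10xxxxxx ✓), payload 000001.
Concatenate: 0101010011000001 = 0x54C1 (16 bits → U+54C1).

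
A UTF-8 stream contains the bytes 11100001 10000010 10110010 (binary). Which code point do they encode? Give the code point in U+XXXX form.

U+10B2

Leading byte 0xE1 = 11100001 matches 1110xxxx → 3-byte sequence.
Byte 1: 0xE1 = 11100001, payload 0001 (4 bits).
Byte 2: 0x82 = 10000010 (10xxxxxx ✓), payload 000010.
Byte 3: 0xB2 = 10110010 (10xxxxxx ✓), payload 110010.
Concatenate: 0001000010110010 = 0x10B2 (16 bits → U+10B2).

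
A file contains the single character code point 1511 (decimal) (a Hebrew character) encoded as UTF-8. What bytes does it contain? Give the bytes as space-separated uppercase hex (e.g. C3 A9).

U+05E7 = 0x5E7 = 1511 decimal. In range U+0080–U+07FF → 2-byte form: 110xxxxx 10xxxxxx.
Binary (11 bits): 10111100111.
Split 5+6: 10111 | 100111.
Byte 1: 11010111 = 0xD7.
Byte 2: 10100111 = 0xA7.

D7 A7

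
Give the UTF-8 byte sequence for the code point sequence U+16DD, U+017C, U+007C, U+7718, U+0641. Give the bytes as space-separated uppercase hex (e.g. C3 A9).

U+16DD: 3-byte form → E1 9B 9D.
U+017C: 2-byte form → C5 BC.
U+007C: 1-byte form → 7C.
U+7718: 3-byte form → E7 9C 98.
U+0641: 2-byte form → D9 81.
Concatenated (11 bytes): E1 9B 9D C5 BC 7C E7 9C 98 D9 81.

E1 9B 9D C5 BC 7C E7 9C 98 D9 81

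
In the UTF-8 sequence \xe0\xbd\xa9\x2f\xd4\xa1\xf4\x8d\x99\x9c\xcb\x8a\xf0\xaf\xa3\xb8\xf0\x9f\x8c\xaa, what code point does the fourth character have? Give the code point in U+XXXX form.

Offset 0: leading byte 0xE0 = 11100000 → 3-byte char #1 = E0 BD A9.
Offset 3: leading byte 0x2F = 00101111 → 1-byte char #2 = 2F.
Offset 4: leading byte 0xD4 = 11010100 → 2-byte char #3 = D4 A1.
Offset 6: leading byte 0xF4 = 11110100 → 4-byte char #4 = F4 8D 99 9C.
Leading byte 0xF4 = 11110100 matches 11110xxx → 4-byte sequence.
Byte 1: 0xF4 = 11110100, payload 100 (3 bits).
Byte 2: 0x8D = 10001101 (10xxxxxx ✓), payload 001101.
Byte 3: 0x99 = 10011001 (10xxxxxx ✓), payload 011001.
Byte 4: 0x9C = 10011100 (10xxxxxx ✓), payload 011100.
Concatenate: 100001101011001011100 = 0x10D65C (21 bits → U+10D65C).

U+10D65C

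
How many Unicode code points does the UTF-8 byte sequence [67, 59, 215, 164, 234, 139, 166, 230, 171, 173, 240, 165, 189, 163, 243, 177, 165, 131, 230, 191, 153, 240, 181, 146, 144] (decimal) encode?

9

Byte at offset 0: 0x43 = 01000011 → 1-byte char (#1). Advance 1.
Byte at offset 1: 0x3B = 00111011 → 1-byte char (#2). Advance 1.
Byte at offset 2: 0xD7 = 11010111 → 2-byte char (#3). Advance 2.
Byte at offset 4: 0xEA = 11101010 → 3-byte char (#4). Advance 3.
Byte at offset 7: 0xE6 = 11100110 → 3-byte char (#5). Advance 3.
Byte at offset 10: 0xF0 = 11110000 → 4-byte char (#6). Advance 4.
Byte at offset 14: 0xF3 = 11110011 → 4-byte char (#7). Advance 4.
Byte at offset 18: 0xE6 = 11100110 → 3-byte char (#8). Advance 3.
Byte at offset 21: 0xF0 = 11110000 → 4-byte char (#9). Advance 4.
Reached end at offset 25 after 9 code points.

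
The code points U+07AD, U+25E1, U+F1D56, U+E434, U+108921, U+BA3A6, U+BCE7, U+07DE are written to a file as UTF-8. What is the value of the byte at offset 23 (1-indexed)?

0xA7

1-indexed offset 23 is 0-indexed offset 22.
U+07AD → 2-byte form DE AD at offsets 0–1.
U+25E1 → 3-byte form E2 97 A1 at offsets 2–4.
U+F1D56 → 4-byte form F3 B1 B5 96 at offsets 5–8.
U+E434 → 3-byte form EE 90 B4 at offsets 9–11.
U+108921 → 4-byte form F4 88 A4 A1 at offsets 12–15.
U+BA3A6 → 4-byte form F2 BA 8E A6 at offsets 16–19.
U+BCE7 → 3-byte form EB B3 A7 at offsets 20–22.
Offset 22 falls in char 7's range; it's byte 3 of EB B3 A7 = 0xA7.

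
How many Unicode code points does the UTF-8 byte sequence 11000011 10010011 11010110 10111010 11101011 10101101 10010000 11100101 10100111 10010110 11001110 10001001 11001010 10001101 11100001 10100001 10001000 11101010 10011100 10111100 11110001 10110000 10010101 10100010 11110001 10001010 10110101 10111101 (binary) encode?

Byte at offset 0: 0xC3 = 11000011 → 2-byte char (#1). Advance 2.
Byte at offset 2: 0xD6 = 11010110 → 2-byte char (#2). Advance 2.
Byte at offset 4: 0xEB = 11101011 → 3-byte char (#3). Advance 3.
Byte at offset 7: 0xE5 = 11100101 → 3-byte char (#4). Advance 3.
Byte at offset 10: 0xCE = 11001110 → 2-byte char (#5). Advance 2.
Byte at offset 12: 0xCA = 11001010 → 2-byte char (#6). Advance 2.
Byte at offset 14: 0xE1 = 11100001 → 3-byte char (#7). Advance 3.
Byte at offset 17: 0xEA = 11101010 → 3-byte char (#8). Advance 3.
Byte at offset 20: 0xF1 = 11110001 → 4-byte char (#9). Advance 4.
Byte at offset 24: 0xF1 = 11110001 → 4-byte char (#10). Advance 4.
Reached end at offset 28 after 10 code points.

10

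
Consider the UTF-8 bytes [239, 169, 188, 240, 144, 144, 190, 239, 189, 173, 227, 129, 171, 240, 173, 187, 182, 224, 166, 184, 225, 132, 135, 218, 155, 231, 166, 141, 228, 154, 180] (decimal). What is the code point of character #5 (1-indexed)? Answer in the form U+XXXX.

Offset 0: leading byte 0xEF = 11101111 → 3-byte char #1 = EF A9 BC.
Offset 3: leading byte 0xF0 = 11110000 → 4-byte char #2 = F0 90 90 BE.
Offset 7: leading byte 0xEF = 11101111 → 3-byte char #3 = EF BD AD.
Offset 10: leading byte 0xE3 = 11100011 → 3-byte char #4 = E3 81 AB.
Offset 13: leading byte 0xF0 = 11110000 → 4-byte char #5 = F0 AD BB B6.
Leading byte 0xF0 = 11110000 matches 11110xxx → 4-byte sequence.
Byte 1: 0xF0 = 11110000, payload 000 (3 bits).
Byte 2: 0xAD = 10101101 (10xxxxxx ✓), payload 101101.
Byte 3: 0xBB = 10111011 (10xxxxxx ✓), payload 111011.
Byte 4: 0xB6 = 10110110 (10xxxxxx ✓), payload 110110.
Concatenate: 000101101111011110110 = 0x2DEF6 (21 bits → U+2DEF6).

U+2DEF6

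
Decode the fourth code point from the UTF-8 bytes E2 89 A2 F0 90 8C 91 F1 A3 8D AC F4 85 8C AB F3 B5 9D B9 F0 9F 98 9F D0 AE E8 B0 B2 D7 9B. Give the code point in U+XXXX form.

U+10532B

Offset 0: leading byte 0xE2 = 11100010 → 3-byte char #1 = E2 89 A2.
Offset 3: leading byte 0xF0 = 11110000 → 4-byte char #2 = F0 90 8C 91.
Offset 7: leading byte 0xF1 = 11110001 → 4-byte char #3 = F1 A3 8D AC.
Offset 11: leading byte 0xF4 = 11110100 → 4-byte char #4 = F4 85 8C AB.
Leading byte 0xF4 = 11110100 matches 11110xxx → 4-byte sequence.
Byte 1: 0xF4 = 11110100, payload 100 (3 bits).
Byte 2: 0x85 = 10000101 (10xxxxxx ✓), payload 000101.
Byte 3: 0x8C = 10001100 (10xxxxxx ✓), payload 001100.
Byte 4: 0xAB = 10101011 (10xxxxxx ✓), payload 101011.
Concatenate: 100000101001100101011 = 0x10532B (21 bits → U+10532B).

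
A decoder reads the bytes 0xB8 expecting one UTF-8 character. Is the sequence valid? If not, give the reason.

invalid (continuation byte with no leading byte)

Byte 0xB8 = 10111000 has the form 10xxxxxx — a continuation byte — but there is no preceding leading byte.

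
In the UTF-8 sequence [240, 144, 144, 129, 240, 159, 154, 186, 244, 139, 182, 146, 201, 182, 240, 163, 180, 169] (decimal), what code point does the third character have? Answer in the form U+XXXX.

U+10BD92

Offset 0: leading byte 0xF0 = 11110000 → 4-byte char #1 = F0 90 90 81.
Offset 4: leading byte 0xF0 = 11110000 → 4-byte char #2 = F0 9F 9A BA.
Offset 8: leading byte 0xF4 = 11110100 → 4-byte char #3 = F4 8B B6 92.
Leading byte 0xF4 = 11110100 matches 11110xxx → 4-byte sequence.
Byte 1: 0xF4 = 11110100, payload 100 (3 bits).
Byte 2: 0x8B = 10001011 (10xxxxxx ✓), payload 001011.
Byte 3: 0xB6 = 10110110 (10xxxxxx ✓), payload 110110.
Byte 4: 0x92 = 10010010 (10xxxxxx ✓), payload 010010.
Concatenate: 100001011110110010010 = 0x10BD92 (21 bits → U+10BD92).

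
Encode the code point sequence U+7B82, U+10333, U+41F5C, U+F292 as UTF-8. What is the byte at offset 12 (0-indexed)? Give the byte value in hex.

0x8A

U+7B82 → 3-byte form E7 AE 82 at offsets 0–2.
U+10333 → 4-byte form F0 90 8C B3 at offsets 3–6.
U+41F5C → 4-byte form F1 81 BD 9C at offsets 7–10.
U+F292 → 3-byte form EF 8A 92 at offsets 11–13.
Offset 12 falls in char 4's range; it's byte 2 of EF 8A 92 = 0x8A.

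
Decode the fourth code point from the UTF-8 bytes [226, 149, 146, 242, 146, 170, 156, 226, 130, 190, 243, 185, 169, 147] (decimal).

Offset 0: leading byte 0xE2 = 11100010 → 3-byte char #1 = E2 95 92.
Offset 3: leading byte 0xF2 = 11110010 → 4-byte char #2 = F2 92 AA 9C.
Offset 7: leading byte 0xE2 = 11100010 → 3-byte char #3 = E2 82 BE.
Offset 10: leading byte 0xF3 = 11110011 → 4-byte char #4 = F3 B9 A9 93.
Leading byte 0xF3 = 11110011 matches 11110xxx → 4-byte sequence.
Byte 1: 0xF3 = 11110011, payload 011 (3 bits).
Byte 2: 0xB9 = 10111001 (10xxxxxx ✓), payload 111001.
Byte 3: 0xA9 = 10101001 (10xxxxxx ✓), payload 101001.
Byte 4: 0x93 = 10010011 (10xxxxxx ✓), payload 010011.
Concatenate: 011111001101001010011 = 0xF9A53 (21 bits → U+F9A53).

U+F9A53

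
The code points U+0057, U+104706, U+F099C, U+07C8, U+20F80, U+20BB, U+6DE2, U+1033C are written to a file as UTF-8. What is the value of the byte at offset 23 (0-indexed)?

0x8C

U+0057 → 1-byte form 57 at offsets 0–0.
U+104706 → 4-byte form F4 84 9C 86 at offsets 1–4.
U+F099C → 4-byte form F3 B0 A6 9C at offsets 5–8.
U+07C8 → 2-byte form DF 88 at offsets 9–10.
U+20F80 → 4-byte form F0 A0 BE 80 at offsets 11–14.
U+20BB → 3-byte form E2 82 BB at offsets 15–17.
U+6DE2 → 3-byte form E6 B7 A2 at offsets 18–20.
U+1033C → 4-byte form F0 90 8C BC at offsets 21–24.
Offset 23 falls in char 8's range; it's byte 3 of F0 90 8C BC = 0x8C.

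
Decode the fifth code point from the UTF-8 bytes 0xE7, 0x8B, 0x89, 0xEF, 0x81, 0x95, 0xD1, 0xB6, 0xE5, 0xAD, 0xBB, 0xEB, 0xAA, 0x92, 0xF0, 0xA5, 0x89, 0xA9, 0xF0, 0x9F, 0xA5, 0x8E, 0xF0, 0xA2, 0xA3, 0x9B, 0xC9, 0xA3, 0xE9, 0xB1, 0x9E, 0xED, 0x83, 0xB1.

Offset 0: leading byte 0xE7 = 11100111 → 3-byte char #1 = E7 8B 89.
Offset 3: leading byte 0xEF = 11101111 → 3-byte char #2 = EF 81 95.
Offset 6: leading byte 0xD1 = 11010001 → 2-byte char #3 = D1 B6.
Offset 8: leading byte 0xE5 = 11100101 → 3-byte char #4 = E5 AD BB.
Offset 11: leading byte 0xEB = 11101011 → 3-byte char #5 = EB AA 92.
Leading byte 0xEB = 11101011 matches 1110xxxx → 3-byte sequence.
Byte 1: 0xEB = 11101011, payload 1011 (4 bits).
Byte 2: 0xAA = 10101010 (10xxxxxx ✓), payload 101010.
Byte 3: 0x92 = 10010010 (10xxxxxx ✓), payload 010010.
Concatenate: 1011101010010010 = 0xBA92 (16 bits → U+BA92).

U+BA92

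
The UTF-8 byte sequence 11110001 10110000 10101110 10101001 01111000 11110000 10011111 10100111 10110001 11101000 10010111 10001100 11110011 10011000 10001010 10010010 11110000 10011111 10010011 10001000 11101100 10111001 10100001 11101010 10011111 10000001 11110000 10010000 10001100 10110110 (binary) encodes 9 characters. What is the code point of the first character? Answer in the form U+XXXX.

U+70BA9

Offset 0: leading byte 0xF1 = 11110001 → 4-byte char #1 = F1 B0 AE A9.
Leading byte 0xF1 = 11110001 matches 11110xxx → 4-byte sequence.
Byte 1: 0xF1 = 11110001, payload 001 (3 bits).
Byte 2: 0xB0 = 10110000 (10xxxxxx ✓), payload 110000.
Byte 3: 0xAE = 10101110 (10xxxxxx ✓), payload 101110.
Byte 4: 0xA9 = 10101001 (10xxxxxx ✓), payload 101001.
Concatenate: 001110000101110101001 = 0x70BA9 (21 bits → U+70BA9).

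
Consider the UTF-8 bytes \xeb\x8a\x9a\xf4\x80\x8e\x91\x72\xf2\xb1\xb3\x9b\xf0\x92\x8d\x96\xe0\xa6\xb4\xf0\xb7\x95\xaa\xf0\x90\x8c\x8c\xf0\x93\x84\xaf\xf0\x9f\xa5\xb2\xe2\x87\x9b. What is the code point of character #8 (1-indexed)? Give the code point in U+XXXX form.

U+1030C

Offset 0: leading byte 0xEB = 11101011 → 3-byte char #1 = EB 8A 9A.
Offset 3: leading byte 0xF4 = 11110100 → 4-byte char #2 = F4 80 8E 91.
Offset 7: leading byte 0x72 = 01110010 → 1-byte char #3 = 72.
Offset 8: leading byte 0xF2 = 11110010 → 4-byte char #4 = F2 B1 B3 9B.
Offset 12: leading byte 0xF0 = 11110000 → 4-byte char #5 = F0 92 8D 96.
Offset 16: leading byte 0xE0 = 11100000 → 3-byte char #6 = E0 A6 B4.
Offset 19: leading byte 0xF0 = 11110000 → 4-byte char #7 = F0 B7 95 AA.
Offset 23: leading byte 0xF0 = 11110000 → 4-byte char #8 = F0 90 8C 8C.
Leading byte 0xF0 = 11110000 matches 11110xxx → 4-byte sequence.
Byte 1: 0xF0 = 11110000, payload 000 (3 bits).
Byte 2: 0x90 = 10010000 (10xxxxxx ✓), payload 010000.
Byte 3: 0x8C = 10001100 (10xxxxxx ✓), payload 001100.
Byte 4: 0x8C = 10001100 (10xxxxxx ✓), payload 001100.
Concatenate: 000010000001100001100 = 0x1030C (21 bits → U+1030C).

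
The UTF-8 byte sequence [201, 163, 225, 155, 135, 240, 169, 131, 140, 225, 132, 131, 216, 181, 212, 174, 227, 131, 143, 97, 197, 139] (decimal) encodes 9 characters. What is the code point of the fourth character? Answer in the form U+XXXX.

Offset 0: leading byte 0xC9 = 11001001 → 2-byte char #1 = C9 A3.
Offset 2: leading byte 0xE1 = 11100001 → 3-byte char #2 = E1 9B 87.
Offset 5: leading byte 0xF0 = 11110000 → 4-byte char #3 = F0 A9 83 8C.
Offset 9: leading byte 0xE1 = 11100001 → 3-byte char #4 = E1 84 83.
Leading byte 0xE1 = 11100001 matches 1110xxxx → 3-byte sequence.
Byte 1: 0xE1 = 11100001, payload 0001 (4 bits).
Byte 2: 0x84 = 10000100 (10xxxxxx ✓), payload 000100.
Byte 3: 0x83 = 10000011 (10xxxxxx ✓), payload 000011.
Concatenate: 0001000100000011 = 0x1103 (16 bits → U+1103).

U+1103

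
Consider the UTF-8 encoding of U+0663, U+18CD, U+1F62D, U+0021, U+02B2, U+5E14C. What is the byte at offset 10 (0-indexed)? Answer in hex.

0xCA

U+0663 → 2-byte form D9 A3 at offsets 0–1.
U+18CD → 3-byte form E1 A3 8D at offsets 2–4.
U+1F62D → 4-byte form F0 9F 98 AD at offsets 5–8.
U+0021 → 1-byte form 21 at offsets 9–9.
U+02B2 → 2-byte form CA B2 at offsets 10–11.
Offset 10 falls in char 5's range; it's byte 1 of CA B2 = 0xCA.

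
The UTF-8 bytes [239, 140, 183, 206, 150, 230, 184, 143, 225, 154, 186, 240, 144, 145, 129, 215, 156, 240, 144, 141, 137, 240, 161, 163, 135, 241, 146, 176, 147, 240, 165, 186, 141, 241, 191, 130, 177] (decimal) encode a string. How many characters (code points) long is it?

Byte at offset 0: 0xEF = 11101111 → 3-byte char (#1). Advance 3.
Byte at offset 3: 0xCE = 11001110 → 2-byte char (#2). Advance 2.
Byte at offset 5: 0xE6 = 11100110 → 3-byte char (#3). Advance 3.
Byte at offset 8: 0xE1 = 11100001 → 3-byte char (#4). Advance 3.
Byte at offset 11: 0xF0 = 11110000 → 4-byte char (#5). Advance 4.
Byte at offset 15: 0xD7 = 11010111 → 2-byte char (#6). Advance 2.
Byte at offset 17: 0xF0 = 11110000 → 4-byte char (#7). Advance 4.
Byte at offset 21: 0xF0 = 11110000 → 4-byte char (#8). Advance 4.
Byte at offset 25: 0xF1 = 11110001 → 4-byte char (#9). Advance 4.
Byte at offset 29: 0xF0 = 11110000 → 4-byte char (#10). Advance 4.
Byte at offset 33: 0xF1 = 11110001 → 4-byte char (#11). Advance 4.
Reached end at offset 37 after 11 code points.

11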